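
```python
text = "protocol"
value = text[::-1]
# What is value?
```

text has length 8. The slice text[::-1] selects indices [7, 6, 5, 4, 3, 2, 1, 0] (7->'l', 6->'o', 5->'c', 4->'o', 3->'t', 2->'o', 1->'r', 0->'p'), giving 'locotorp'.

'locotorp'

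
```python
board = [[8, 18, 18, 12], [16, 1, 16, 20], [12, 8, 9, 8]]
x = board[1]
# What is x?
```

board has 3 rows. Row 1 is [16, 1, 16, 20].

[16, 1, 16, 20]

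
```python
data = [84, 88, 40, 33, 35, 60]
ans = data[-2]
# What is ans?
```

data has length 6. Negative index -2 maps to positive index 6 + (-2) = 4. data[4] = 35.

35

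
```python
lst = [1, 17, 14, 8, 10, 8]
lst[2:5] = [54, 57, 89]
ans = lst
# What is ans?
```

lst starts as [1, 17, 14, 8, 10, 8] (length 6). The slice lst[2:5] covers indices [2, 3, 4] with values [14, 8, 10]. Replacing that slice with [54, 57, 89] (same length) produces [1, 17, 54, 57, 89, 8].

[1, 17, 54, 57, 89, 8]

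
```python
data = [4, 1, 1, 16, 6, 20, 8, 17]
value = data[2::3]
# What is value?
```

data has length 8. The slice data[2::3] selects indices [2, 5] (2->1, 5->20), giving [1, 20].

[1, 20]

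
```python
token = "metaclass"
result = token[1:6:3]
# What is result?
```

token has length 9. The slice token[1:6:3] selects indices [1, 4] (1->'e', 4->'c'), giving 'ec'.

'ec'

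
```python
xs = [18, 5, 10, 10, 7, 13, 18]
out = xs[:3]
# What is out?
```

xs has length 7. The slice xs[:3] selects indices [0, 1, 2] (0->18, 1->5, 2->10), giving [18, 5, 10].

[18, 5, 10]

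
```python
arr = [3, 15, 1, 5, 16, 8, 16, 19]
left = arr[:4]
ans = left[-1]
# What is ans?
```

arr has length 8. The slice arr[:4] selects indices [0, 1, 2, 3] (0->3, 1->15, 2->1, 3->5), giving [3, 15, 1, 5]. So left = [3, 15, 1, 5]. Then left[-1] = 5.

5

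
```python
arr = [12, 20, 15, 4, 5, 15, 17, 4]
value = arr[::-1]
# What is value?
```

arr has length 8. The slice arr[::-1] selects indices [7, 6, 5, 4, 3, 2, 1, 0] (7->4, 6->17, 5->15, 4->5, 3->4, 2->15, 1->20, 0->12), giving [4, 17, 15, 5, 4, 15, 20, 12].

[4, 17, 15, 5, 4, 15, 20, 12]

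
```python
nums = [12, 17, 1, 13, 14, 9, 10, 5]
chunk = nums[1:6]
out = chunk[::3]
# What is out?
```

nums has length 8. The slice nums[1:6] selects indices [1, 2, 3, 4, 5] (1->17, 2->1, 3->13, 4->14, 5->9), giving [17, 1, 13, 14, 9]. So chunk = [17, 1, 13, 14, 9]. chunk has length 5. The slice chunk[::3] selects indices [0, 3] (0->17, 3->14), giving [17, 14].

[17, 14]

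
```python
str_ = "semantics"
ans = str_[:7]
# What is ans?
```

str_ has length 9. The slice str_[:7] selects indices [0, 1, 2, 3, 4, 5, 6] (0->'s', 1->'e', 2->'m', 3->'a', 4->'n', 5->'t', 6->'i'), giving 'semanti'.

'semanti'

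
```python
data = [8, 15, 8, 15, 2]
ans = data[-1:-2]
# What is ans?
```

data has length 5. The slice data[-1:-2] resolves to an empty index range, so the result is [].

[]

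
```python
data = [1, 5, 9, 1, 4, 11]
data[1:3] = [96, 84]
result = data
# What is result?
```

data starts as [1, 5, 9, 1, 4, 11] (length 6). The slice data[1:3] covers indices [1, 2] with values [5, 9]. Replacing that slice with [96, 84] (same length) produces [1, 96, 84, 1, 4, 11].

[1, 96, 84, 1, 4, 11]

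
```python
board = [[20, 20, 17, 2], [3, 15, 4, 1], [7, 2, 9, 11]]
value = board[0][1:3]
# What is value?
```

board[0] = [20, 20, 17, 2]. board[0] has length 4. The slice board[0][1:3] selects indices [1, 2] (1->20, 2->17), giving [20, 17].

[20, 17]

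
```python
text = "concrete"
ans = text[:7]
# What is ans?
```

text has length 8. The slice text[:7] selects indices [0, 1, 2, 3, 4, 5, 6] (0->'c', 1->'o', 2->'n', 3->'c', 4->'r', 5->'e', 6->'t'), giving 'concret'.

'concret'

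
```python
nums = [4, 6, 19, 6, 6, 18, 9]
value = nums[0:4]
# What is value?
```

nums has length 7. The slice nums[0:4] selects indices [0, 1, 2, 3] (0->4, 1->6, 2->19, 3->6), giving [4, 6, 19, 6].

[4, 6, 19, 6]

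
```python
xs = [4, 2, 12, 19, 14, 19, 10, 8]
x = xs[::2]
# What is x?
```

xs has length 8. The slice xs[::2] selects indices [0, 2, 4, 6] (0->4, 2->12, 4->14, 6->10), giving [4, 12, 14, 10].

[4, 12, 14, 10]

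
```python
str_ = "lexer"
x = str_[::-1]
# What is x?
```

str_ has length 5. The slice str_[::-1] selects indices [4, 3, 2, 1, 0] (4->'r', 3->'e', 2->'x', 1->'e', 0->'l'), giving 'rexel'.

'rexel'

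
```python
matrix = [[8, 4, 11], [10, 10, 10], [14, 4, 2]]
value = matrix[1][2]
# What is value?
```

matrix[1] = [10, 10, 10]. Taking column 2 of that row yields 10.

10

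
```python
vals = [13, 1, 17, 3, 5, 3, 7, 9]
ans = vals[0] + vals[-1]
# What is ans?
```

vals has length 8. vals[0] = 13.
vals has length 8. Negative index -1 maps to positive index 8 + (-1) = 7. vals[7] = 9.
Sum: 13 + 9 = 22.

22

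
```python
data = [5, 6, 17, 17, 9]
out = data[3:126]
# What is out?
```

data has length 5. The slice data[3:126] selects indices [3, 4] (3->17, 4->9), giving [17, 9].

[17, 9]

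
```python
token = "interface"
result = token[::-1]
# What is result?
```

token has length 9. The slice token[::-1] selects indices [8, 7, 6, 5, 4, 3, 2, 1, 0] (8->'e', 7->'c', 6->'a', 5->'f', 4->'r', 3->'e', 2->'t', 1->'n', 0->'i'), giving 'ecafretni'.

'ecafretni'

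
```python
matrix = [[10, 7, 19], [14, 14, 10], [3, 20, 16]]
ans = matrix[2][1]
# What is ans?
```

matrix[2] = [3, 20, 16]. Taking column 1 of that row yields 20.

20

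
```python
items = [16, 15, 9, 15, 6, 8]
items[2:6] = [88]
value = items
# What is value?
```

items starts as [16, 15, 9, 15, 6, 8] (length 6). The slice items[2:6] covers indices [2, 3, 4, 5] with values [9, 15, 6, 8]. Replacing that slice with [88] (different length) produces [16, 15, 88].

[16, 15, 88]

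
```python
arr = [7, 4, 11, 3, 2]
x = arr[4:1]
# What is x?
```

arr has length 5. The slice arr[4:1] resolves to an empty index range, so the result is [].

[]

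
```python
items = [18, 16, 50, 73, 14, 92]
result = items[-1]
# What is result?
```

items has length 6. Negative index -1 maps to positive index 6 + (-1) = 5. items[5] = 92.

92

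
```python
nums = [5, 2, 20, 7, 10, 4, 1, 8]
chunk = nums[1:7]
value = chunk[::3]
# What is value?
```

nums has length 8. The slice nums[1:7] selects indices [1, 2, 3, 4, 5, 6] (1->2, 2->20, 3->7, 4->10, 5->4, 6->1), giving [2, 20, 7, 10, 4, 1]. So chunk = [2, 20, 7, 10, 4, 1]. chunk has length 6. The slice chunk[::3] selects indices [0, 3] (0->2, 3->10), giving [2, 10].

[2, 10]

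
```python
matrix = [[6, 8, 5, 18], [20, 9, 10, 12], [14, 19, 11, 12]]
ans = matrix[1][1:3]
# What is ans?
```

matrix[1] = [20, 9, 10, 12]. matrix[1] has length 4. The slice matrix[1][1:3] selects indices [1, 2] (1->9, 2->10), giving [9, 10].

[9, 10]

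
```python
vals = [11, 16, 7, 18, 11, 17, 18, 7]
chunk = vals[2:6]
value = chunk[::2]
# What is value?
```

vals has length 8. The slice vals[2:6] selects indices [2, 3, 4, 5] (2->7, 3->18, 4->11, 5->17), giving [7, 18, 11, 17]. So chunk = [7, 18, 11, 17]. chunk has length 4. The slice chunk[::2] selects indices [0, 2] (0->7, 2->11), giving [7, 11].

[7, 11]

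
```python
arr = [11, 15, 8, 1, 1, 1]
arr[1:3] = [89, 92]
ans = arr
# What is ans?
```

arr starts as [11, 15, 8, 1, 1, 1] (length 6). The slice arr[1:3] covers indices [1, 2] with values [15, 8]. Replacing that slice with [89, 92] (same length) produces [11, 89, 92, 1, 1, 1].

[11, 89, 92, 1, 1, 1]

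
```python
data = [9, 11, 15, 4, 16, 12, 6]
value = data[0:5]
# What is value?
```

data has length 7. The slice data[0:5] selects indices [0, 1, 2, 3, 4] (0->9, 1->11, 2->15, 3->4, 4->16), giving [9, 11, 15, 4, 16].

[9, 11, 15, 4, 16]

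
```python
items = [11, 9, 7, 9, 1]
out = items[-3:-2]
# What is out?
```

items has length 5. The slice items[-3:-2] selects indices [2] (2->7), giving [7].

[7]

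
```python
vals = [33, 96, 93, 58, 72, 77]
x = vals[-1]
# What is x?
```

vals has length 6. Negative index -1 maps to positive index 6 + (-1) = 5. vals[5] = 77.

77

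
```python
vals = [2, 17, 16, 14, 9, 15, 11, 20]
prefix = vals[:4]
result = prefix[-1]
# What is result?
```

vals has length 8. The slice vals[:4] selects indices [0, 1, 2, 3] (0->2, 1->17, 2->16, 3->14), giving [2, 17, 16, 14]. So prefix = [2, 17, 16, 14]. Then prefix[-1] = 14.

14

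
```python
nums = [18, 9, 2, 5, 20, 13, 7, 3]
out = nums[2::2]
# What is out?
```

nums has length 8. The slice nums[2::2] selects indices [2, 4, 6] (2->2, 4->20, 6->7), giving [2, 20, 7].

[2, 20, 7]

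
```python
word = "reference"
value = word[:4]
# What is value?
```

word has length 9. The slice word[:4] selects indices [0, 1, 2, 3] (0->'r', 1->'e', 2->'f', 3->'e'), giving 'refe'.

'refe'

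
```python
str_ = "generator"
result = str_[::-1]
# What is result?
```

str_ has length 9. The slice str_[::-1] selects indices [8, 7, 6, 5, 4, 3, 2, 1, 0] (8->'r', 7->'o', 6->'t', 5->'a', 4->'r', 3->'e', 2->'n', 1->'e', 0->'g'), giving 'rotareneg'.

'rotareneg'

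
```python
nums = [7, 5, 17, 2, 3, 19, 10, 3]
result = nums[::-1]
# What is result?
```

nums has length 8. The slice nums[::-1] selects indices [7, 6, 5, 4, 3, 2, 1, 0] (7->3, 6->10, 5->19, 4->3, 3->2, 2->17, 1->5, 0->7), giving [3, 10, 19, 3, 2, 17, 5, 7].

[3, 10, 19, 3, 2, 17, 5, 7]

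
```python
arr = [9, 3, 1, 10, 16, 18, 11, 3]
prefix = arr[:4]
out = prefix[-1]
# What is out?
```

arr has length 8. The slice arr[:4] selects indices [0, 1, 2, 3] (0->9, 1->3, 2->1, 3->10), giving [9, 3, 1, 10]. So prefix = [9, 3, 1, 10]. Then prefix[-1] = 10.

10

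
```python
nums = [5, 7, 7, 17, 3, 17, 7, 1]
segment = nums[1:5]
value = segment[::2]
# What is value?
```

nums has length 8. The slice nums[1:5] selects indices [1, 2, 3, 4] (1->7, 2->7, 3->17, 4->3), giving [7, 7, 17, 3]. So segment = [7, 7, 17, 3]. segment has length 4. The slice segment[::2] selects indices [0, 2] (0->7, 2->17), giving [7, 17].

[7, 17]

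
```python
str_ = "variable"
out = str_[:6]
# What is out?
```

str_ has length 8. The slice str_[:6] selects indices [0, 1, 2, 3, 4, 5] (0->'v', 1->'a', 2->'r', 3->'i', 4->'a', 5->'b'), giving 'variab'.

'variab'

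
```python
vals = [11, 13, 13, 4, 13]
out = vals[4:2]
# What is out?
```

vals has length 5. The slice vals[4:2] resolves to an empty index range, so the result is [].

[]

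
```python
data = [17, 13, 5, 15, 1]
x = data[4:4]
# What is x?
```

data has length 5. The slice data[4:4] resolves to an empty index range, so the result is [].

[]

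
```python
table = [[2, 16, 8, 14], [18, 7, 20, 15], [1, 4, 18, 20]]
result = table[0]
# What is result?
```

table has 3 rows. Row 0 is [2, 16, 8, 14].

[2, 16, 8, 14]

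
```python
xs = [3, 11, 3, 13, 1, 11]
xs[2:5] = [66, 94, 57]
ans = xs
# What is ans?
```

xs starts as [3, 11, 3, 13, 1, 11] (length 6). The slice xs[2:5] covers indices [2, 3, 4] with values [3, 13, 1]. Replacing that slice with [66, 94, 57] (same length) produces [3, 11, 66, 94, 57, 11].

[3, 11, 66, 94, 57, 11]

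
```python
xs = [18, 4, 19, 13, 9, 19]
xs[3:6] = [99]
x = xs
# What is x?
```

xs starts as [18, 4, 19, 13, 9, 19] (length 6). The slice xs[3:6] covers indices [3, 4, 5] with values [13, 9, 19]. Replacing that slice with [99] (different length) produces [18, 4, 19, 99].

[18, 4, 19, 99]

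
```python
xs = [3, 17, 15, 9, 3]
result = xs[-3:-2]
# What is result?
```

xs has length 5. The slice xs[-3:-2] selects indices [2] (2->15), giving [15].

[15]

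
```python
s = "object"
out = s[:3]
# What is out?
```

s has length 6. The slice s[:3] selects indices [0, 1, 2] (0->'o', 1->'b', 2->'j'), giving 'obj'.

'obj'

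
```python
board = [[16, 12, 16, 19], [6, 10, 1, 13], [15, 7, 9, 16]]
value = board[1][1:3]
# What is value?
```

board[1] = [6, 10, 1, 13]. board[1] has length 4. The slice board[1][1:3] selects indices [1, 2] (1->10, 2->1), giving [10, 1].

[10, 1]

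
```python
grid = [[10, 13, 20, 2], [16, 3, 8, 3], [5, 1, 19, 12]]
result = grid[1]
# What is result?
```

grid has 3 rows. Row 1 is [16, 3, 8, 3].

[16, 3, 8, 3]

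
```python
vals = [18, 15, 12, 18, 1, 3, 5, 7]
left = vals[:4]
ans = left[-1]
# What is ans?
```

vals has length 8. The slice vals[:4] selects indices [0, 1, 2, 3] (0->18, 1->15, 2->12, 3->18), giving [18, 15, 12, 18]. So left = [18, 15, 12, 18]. Then left[-1] = 18.

18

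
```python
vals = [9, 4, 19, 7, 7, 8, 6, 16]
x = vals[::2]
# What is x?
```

vals has length 8. The slice vals[::2] selects indices [0, 2, 4, 6] (0->9, 2->19, 4->7, 6->6), giving [9, 19, 7, 6].

[9, 19, 7, 6]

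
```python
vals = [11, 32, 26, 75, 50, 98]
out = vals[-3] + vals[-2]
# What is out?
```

vals has length 6. Negative index -3 maps to positive index 6 + (-3) = 3. vals[3] = 75.
vals has length 6. Negative index -2 maps to positive index 6 + (-2) = 4. vals[4] = 50.
Sum: 75 + 50 = 125.

125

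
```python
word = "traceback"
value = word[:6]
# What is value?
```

word has length 9. The slice word[:6] selects indices [0, 1, 2, 3, 4, 5] (0->'t', 1->'r', 2->'a', 3->'c', 4->'e', 5->'b'), giving 'traceb'.

'traceb'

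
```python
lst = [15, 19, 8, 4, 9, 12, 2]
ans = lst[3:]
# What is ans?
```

lst has length 7. The slice lst[3:] selects indices [3, 4, 5, 6] (3->4, 4->9, 5->12, 6->2), giving [4, 9, 12, 2].

[4, 9, 12, 2]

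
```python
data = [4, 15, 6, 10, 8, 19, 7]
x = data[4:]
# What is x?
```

data has length 7. The slice data[4:] selects indices [4, 5, 6] (4->8, 5->19, 6->7), giving [8, 19, 7].

[8, 19, 7]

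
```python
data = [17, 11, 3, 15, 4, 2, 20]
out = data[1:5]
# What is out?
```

data has length 7. The slice data[1:5] selects indices [1, 2, 3, 4] (1->11, 2->3, 3->15, 4->4), giving [11, 3, 15, 4].

[11, 3, 15, 4]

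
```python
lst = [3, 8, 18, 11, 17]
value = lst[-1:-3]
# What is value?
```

lst has length 5. The slice lst[-1:-3] resolves to an empty index range, so the result is [].

[]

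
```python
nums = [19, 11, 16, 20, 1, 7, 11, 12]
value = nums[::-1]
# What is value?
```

nums has length 8. The slice nums[::-1] selects indices [7, 6, 5, 4, 3, 2, 1, 0] (7->12, 6->11, 5->7, 4->1, 3->20, 2->16, 1->11, 0->19), giving [12, 11, 7, 1, 20, 16, 11, 19].

[12, 11, 7, 1, 20, 16, 11, 19]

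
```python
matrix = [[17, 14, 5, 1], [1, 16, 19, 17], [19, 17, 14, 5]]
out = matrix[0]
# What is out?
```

matrix has 3 rows. Row 0 is [17, 14, 5, 1].

[17, 14, 5, 1]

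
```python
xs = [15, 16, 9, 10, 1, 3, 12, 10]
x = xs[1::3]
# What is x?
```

xs has length 8. The slice xs[1::3] selects indices [1, 4, 7] (1->16, 4->1, 7->10), giving [16, 1, 10].

[16, 1, 10]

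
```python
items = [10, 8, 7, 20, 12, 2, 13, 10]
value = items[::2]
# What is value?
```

items has length 8. The slice items[::2] selects indices [0, 2, 4, 6] (0->10, 2->7, 4->12, 6->13), giving [10, 7, 12, 13].

[10, 7, 12, 13]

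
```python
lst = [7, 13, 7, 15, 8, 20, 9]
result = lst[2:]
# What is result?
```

lst has length 7. The slice lst[2:] selects indices [2, 3, 4, 5, 6] (2->7, 3->15, 4->8, 5->20, 6->9), giving [7, 15, 8, 20, 9].

[7, 15, 8, 20, 9]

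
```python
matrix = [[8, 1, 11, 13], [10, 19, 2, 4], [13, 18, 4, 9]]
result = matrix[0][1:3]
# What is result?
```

matrix[0] = [8, 1, 11, 13]. matrix[0] has length 4. The slice matrix[0][1:3] selects indices [1, 2] (1->1, 2->11), giving [1, 11].

[1, 11]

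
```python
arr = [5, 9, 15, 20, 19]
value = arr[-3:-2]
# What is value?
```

arr has length 5. The slice arr[-3:-2] selects indices [2] (2->15), giving [15].

[15]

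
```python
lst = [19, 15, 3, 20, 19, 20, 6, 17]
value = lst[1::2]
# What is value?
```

lst has length 8. The slice lst[1::2] selects indices [1, 3, 5, 7] (1->15, 3->20, 5->20, 7->17), giving [15, 20, 20, 17].

[15, 20, 20, 17]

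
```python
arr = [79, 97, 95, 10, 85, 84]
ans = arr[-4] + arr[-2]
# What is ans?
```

arr has length 6. Negative index -4 maps to positive index 6 + (-4) = 2. arr[2] = 95.
arr has length 6. Negative index -2 maps to positive index 6 + (-2) = 4. arr[4] = 85.
Sum: 95 + 85 = 180.

180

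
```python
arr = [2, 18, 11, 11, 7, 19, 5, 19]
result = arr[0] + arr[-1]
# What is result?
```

arr has length 8. arr[0] = 2.
arr has length 8. Negative index -1 maps to positive index 8 + (-1) = 7. arr[7] = 19.
Sum: 2 + 19 = 21.

21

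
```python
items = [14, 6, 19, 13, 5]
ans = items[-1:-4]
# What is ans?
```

items has length 5. The slice items[-1:-4] resolves to an empty index range, so the result is [].

[]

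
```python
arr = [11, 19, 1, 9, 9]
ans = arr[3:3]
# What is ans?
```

arr has length 5. The slice arr[3:3] resolves to an empty index range, so the result is [].

[]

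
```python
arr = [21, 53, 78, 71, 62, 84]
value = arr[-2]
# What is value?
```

arr has length 6. Negative index -2 maps to positive index 6 + (-2) = 4. arr[4] = 62.

62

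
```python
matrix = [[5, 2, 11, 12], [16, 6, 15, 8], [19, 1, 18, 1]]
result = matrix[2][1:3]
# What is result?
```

matrix[2] = [19, 1, 18, 1]. matrix[2] has length 4. The slice matrix[2][1:3] selects indices [1, 2] (1->1, 2->18), giving [1, 18].

[1, 18]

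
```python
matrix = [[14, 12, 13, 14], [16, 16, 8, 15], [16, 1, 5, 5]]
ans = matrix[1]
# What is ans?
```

matrix has 3 rows. Row 1 is [16, 16, 8, 15].

[16, 16, 8, 15]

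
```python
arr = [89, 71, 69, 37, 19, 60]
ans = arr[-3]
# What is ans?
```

arr has length 6. Negative index -3 maps to positive index 6 + (-3) = 3. arr[3] = 37.

37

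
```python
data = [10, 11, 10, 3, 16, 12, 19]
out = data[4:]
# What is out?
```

data has length 7. The slice data[4:] selects indices [4, 5, 6] (4->16, 5->12, 6->19), giving [16, 12, 19].

[16, 12, 19]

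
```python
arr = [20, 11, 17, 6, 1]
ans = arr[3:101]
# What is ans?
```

arr has length 5. The slice arr[3:101] selects indices [3, 4] (3->6, 4->1), giving [6, 1].

[6, 1]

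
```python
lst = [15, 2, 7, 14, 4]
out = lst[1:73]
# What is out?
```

lst has length 5. The slice lst[1:73] selects indices [1, 2, 3, 4] (1->2, 2->7, 3->14, 4->4), giving [2, 7, 14, 4].

[2, 7, 14, 4]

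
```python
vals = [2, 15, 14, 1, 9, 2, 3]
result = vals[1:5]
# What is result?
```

vals has length 7. The slice vals[1:5] selects indices [1, 2, 3, 4] (1->15, 2->14, 3->1, 4->9), giving [15, 14, 1, 9].

[15, 14, 1, 9]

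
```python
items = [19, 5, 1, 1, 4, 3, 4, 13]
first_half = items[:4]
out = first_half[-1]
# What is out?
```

items has length 8. The slice items[:4] selects indices [0, 1, 2, 3] (0->19, 1->5, 2->1, 3->1), giving [19, 5, 1, 1]. So first_half = [19, 5, 1, 1]. Then first_half[-1] = 1.

1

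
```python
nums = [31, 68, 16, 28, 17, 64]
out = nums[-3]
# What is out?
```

nums has length 6. Negative index -3 maps to positive index 6 + (-3) = 3. nums[3] = 28.

28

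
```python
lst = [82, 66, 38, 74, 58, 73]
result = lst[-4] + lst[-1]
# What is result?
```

lst has length 6. Negative index -4 maps to positive index 6 + (-4) = 2. lst[2] = 38.
lst has length 6. Negative index -1 maps to positive index 6 + (-1) = 5. lst[5] = 73.
Sum: 38 + 73 = 111.

111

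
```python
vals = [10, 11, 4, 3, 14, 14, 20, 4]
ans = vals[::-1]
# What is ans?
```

vals has length 8. The slice vals[::-1] selects indices [7, 6, 5, 4, 3, 2, 1, 0] (7->4, 6->20, 5->14, 4->14, 3->3, 2->4, 1->11, 0->10), giving [4, 20, 14, 14, 3, 4, 11, 10].

[4, 20, 14, 14, 3, 4, 11, 10]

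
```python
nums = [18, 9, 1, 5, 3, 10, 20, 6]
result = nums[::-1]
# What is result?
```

nums has length 8. The slice nums[::-1] selects indices [7, 6, 5, 4, 3, 2, 1, 0] (7->6, 6->20, 5->10, 4->3, 3->5, 2->1, 1->9, 0->18), giving [6, 20, 10, 3, 5, 1, 9, 18].

[6, 20, 10, 3, 5, 1, 9, 18]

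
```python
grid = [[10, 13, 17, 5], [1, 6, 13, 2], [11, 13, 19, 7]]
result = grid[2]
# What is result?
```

grid has 3 rows. Row 2 is [11, 13, 19, 7].

[11, 13, 19, 7]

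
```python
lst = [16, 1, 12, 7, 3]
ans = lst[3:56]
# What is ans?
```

lst has length 5. The slice lst[3:56] selects indices [3, 4] (3->7, 4->3), giving [7, 3].

[7, 3]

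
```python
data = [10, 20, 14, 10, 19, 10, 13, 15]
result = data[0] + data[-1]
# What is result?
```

data has length 8. data[0] = 10.
data has length 8. Negative index -1 maps to positive index 8 + (-1) = 7. data[7] = 15.
Sum: 10 + 15 = 25.

25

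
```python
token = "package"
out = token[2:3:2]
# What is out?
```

token has length 7. The slice token[2:3:2] selects indices [2] (2->'c'), giving 'c'.

'c'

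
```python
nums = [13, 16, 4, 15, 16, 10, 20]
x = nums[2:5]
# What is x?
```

nums has length 7. The slice nums[2:5] selects indices [2, 3, 4] (2->4, 3->15, 4->16), giving [4, 15, 16].

[4, 15, 16]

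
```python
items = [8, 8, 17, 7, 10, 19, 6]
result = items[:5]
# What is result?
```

items has length 7. The slice items[:5] selects indices [0, 1, 2, 3, 4] (0->8, 1->8, 2->17, 3->7, 4->10), giving [8, 8, 17, 7, 10].

[8, 8, 17, 7, 10]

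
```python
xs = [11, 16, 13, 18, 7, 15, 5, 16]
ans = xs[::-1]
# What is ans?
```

xs has length 8. The slice xs[::-1] selects indices [7, 6, 5, 4, 3, 2, 1, 0] (7->16, 6->5, 5->15, 4->7, 3->18, 2->13, 1->16, 0->11), giving [16, 5, 15, 7, 18, 13, 16, 11].

[16, 5, 15, 7, 18, 13, 16, 11]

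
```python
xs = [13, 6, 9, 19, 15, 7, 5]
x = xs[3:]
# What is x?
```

xs has length 7. The slice xs[3:] selects indices [3, 4, 5, 6] (3->19, 4->15, 5->7, 6->5), giving [19, 15, 7, 5].

[19, 15, 7, 5]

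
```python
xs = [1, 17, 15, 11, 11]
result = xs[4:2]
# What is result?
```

xs has length 5. The slice xs[4:2] resolves to an empty index range, so the result is [].

[]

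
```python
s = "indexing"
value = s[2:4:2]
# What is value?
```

s has length 8. The slice s[2:4:2] selects indices [2] (2->'d'), giving 'd'.

'd'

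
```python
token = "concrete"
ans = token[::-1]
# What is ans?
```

token has length 8. The slice token[::-1] selects indices [7, 6, 5, 4, 3, 2, 1, 0] (7->'e', 6->'t', 5->'e', 4->'r', 3->'c', 2->'n', 1->'o', 0->'c'), giving 'etercnoc'.

'etercnoc'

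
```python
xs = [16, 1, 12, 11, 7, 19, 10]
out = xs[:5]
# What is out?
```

xs has length 7. The slice xs[:5] selects indices [0, 1, 2, 3, 4] (0->16, 1->1, 2->12, 3->11, 4->7), giving [16, 1, 12, 11, 7].

[16, 1, 12, 11, 7]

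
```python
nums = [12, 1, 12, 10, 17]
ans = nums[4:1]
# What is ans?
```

nums has length 5. The slice nums[4:1] resolves to an empty index range, so the result is [].

[]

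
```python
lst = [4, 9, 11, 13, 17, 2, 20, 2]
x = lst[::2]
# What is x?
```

lst has length 8. The slice lst[::2] selects indices [0, 2, 4, 6] (0->4, 2->11, 4->17, 6->20), giving [4, 11, 17, 20].

[4, 11, 17, 20]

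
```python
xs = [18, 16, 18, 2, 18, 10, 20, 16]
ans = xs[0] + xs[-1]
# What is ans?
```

xs has length 8. xs[0] = 18.
xs has length 8. Negative index -1 maps to positive index 8 + (-1) = 7. xs[7] = 16.
Sum: 18 + 16 = 34.

34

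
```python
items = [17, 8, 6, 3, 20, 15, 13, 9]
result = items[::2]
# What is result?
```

items has length 8. The slice items[::2] selects indices [0, 2, 4, 6] (0->17, 2->6, 4->20, 6->13), giving [17, 6, 20, 13].

[17, 6, 20, 13]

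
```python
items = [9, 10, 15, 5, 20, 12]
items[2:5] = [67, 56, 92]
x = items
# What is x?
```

items starts as [9, 10, 15, 5, 20, 12] (length 6). The slice items[2:5] covers indices [2, 3, 4] with values [15, 5, 20]. Replacing that slice with [67, 56, 92] (same length) produces [9, 10, 67, 56, 92, 12].

[9, 10, 67, 56, 92, 12]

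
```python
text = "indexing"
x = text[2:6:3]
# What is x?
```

text has length 8. The slice text[2:6:3] selects indices [2, 5] (2->'d', 5->'i'), giving 'di'.

'di'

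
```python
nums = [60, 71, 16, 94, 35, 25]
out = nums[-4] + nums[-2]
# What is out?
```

nums has length 6. Negative index -4 maps to positive index 6 + (-4) = 2. nums[2] = 16.
nums has length 6. Negative index -2 maps to positive index 6 + (-2) = 4. nums[4] = 35.
Sum: 16 + 35 = 51.

51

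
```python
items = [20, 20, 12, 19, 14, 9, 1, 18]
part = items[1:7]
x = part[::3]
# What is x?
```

items has length 8. The slice items[1:7] selects indices [1, 2, 3, 4, 5, 6] (1->20, 2->12, 3->19, 4->14, 5->9, 6->1), giving [20, 12, 19, 14, 9, 1]. So part = [20, 12, 19, 14, 9, 1]. part has length 6. The slice part[::3] selects indices [0, 3] (0->20, 3->14), giving [20, 14].

[20, 14]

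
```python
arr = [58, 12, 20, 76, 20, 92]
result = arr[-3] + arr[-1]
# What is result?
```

arr has length 6. Negative index -3 maps to positive index 6 + (-3) = 3. arr[3] = 76.
arr has length 6. Negative index -1 maps to positive index 6 + (-1) = 5. arr[5] = 92.
Sum: 76 + 92 = 168.

168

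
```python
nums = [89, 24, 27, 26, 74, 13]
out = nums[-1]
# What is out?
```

nums has length 6. Negative index -1 maps to positive index 6 + (-1) = 5. nums[5] = 13.

13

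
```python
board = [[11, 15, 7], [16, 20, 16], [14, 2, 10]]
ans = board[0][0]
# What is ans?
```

board[0] = [11, 15, 7]. Taking column 0 of that row yields 11.

11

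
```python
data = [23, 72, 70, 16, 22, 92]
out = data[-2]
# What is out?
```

data has length 6. Negative index -2 maps to positive index 6 + (-2) = 4. data[4] = 22.

22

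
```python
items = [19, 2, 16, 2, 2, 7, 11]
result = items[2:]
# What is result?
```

items has length 7. The slice items[2:] selects indices [2, 3, 4, 5, 6] (2->16, 3->2, 4->2, 5->7, 6->11), giving [16, 2, 2, 7, 11].

[16, 2, 2, 7, 11]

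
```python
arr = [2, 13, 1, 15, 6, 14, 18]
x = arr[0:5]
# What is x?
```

arr has length 7. The slice arr[0:5] selects indices [0, 1, 2, 3, 4] (0->2, 1->13, 2->1, 3->15, 4->6), giving [2, 13, 1, 15, 6].

[2, 13, 1, 15, 6]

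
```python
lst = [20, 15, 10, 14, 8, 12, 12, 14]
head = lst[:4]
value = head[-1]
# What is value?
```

lst has length 8. The slice lst[:4] selects indices [0, 1, 2, 3] (0->20, 1->15, 2->10, 3->14), giving [20, 15, 10, 14]. So head = [20, 15, 10, 14]. Then head[-1] = 14.

14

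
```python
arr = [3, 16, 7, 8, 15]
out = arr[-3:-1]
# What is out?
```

arr has length 5. The slice arr[-3:-1] selects indices [2, 3] (2->7, 3->8), giving [7, 8].

[7, 8]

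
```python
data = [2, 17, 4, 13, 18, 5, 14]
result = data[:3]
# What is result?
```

data has length 7. The slice data[:3] selects indices [0, 1, 2] (0->2, 1->17, 2->4), giving [2, 17, 4].

[2, 17, 4]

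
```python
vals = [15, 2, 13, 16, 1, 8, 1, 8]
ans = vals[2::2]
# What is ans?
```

vals has length 8. The slice vals[2::2] selects indices [2, 4, 6] (2->13, 4->1, 6->1), giving [13, 1, 1].

[13, 1, 1]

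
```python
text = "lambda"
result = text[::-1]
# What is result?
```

text has length 6. The slice text[::-1] selects indices [5, 4, 3, 2, 1, 0] (5->'a', 4->'d', 3->'b', 2->'m', 1->'a', 0->'l'), giving 'adbmal'.

'adbmal'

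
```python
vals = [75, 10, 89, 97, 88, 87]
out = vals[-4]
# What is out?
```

vals has length 6. Negative index -4 maps to positive index 6 + (-4) = 2. vals[2] = 89.

89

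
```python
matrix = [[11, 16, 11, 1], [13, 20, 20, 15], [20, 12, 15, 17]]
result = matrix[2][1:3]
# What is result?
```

matrix[2] = [20, 12, 15, 17]. matrix[2] has length 4. The slice matrix[2][1:3] selects indices [1, 2] (1->12, 2->15), giving [12, 15].

[12, 15]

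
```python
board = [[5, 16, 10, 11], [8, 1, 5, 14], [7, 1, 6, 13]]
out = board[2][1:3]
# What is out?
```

board[2] = [7, 1, 6, 13]. board[2] has length 4. The slice board[2][1:3] selects indices [1, 2] (1->1, 2->6), giving [1, 6].

[1, 6]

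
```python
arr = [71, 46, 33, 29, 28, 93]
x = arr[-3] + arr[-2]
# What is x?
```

arr has length 6. Negative index -3 maps to positive index 6 + (-3) = 3. arr[3] = 29.
arr has length 6. Negative index -2 maps to positive index 6 + (-2) = 4. arr[4] = 28.
Sum: 29 + 28 = 57.

57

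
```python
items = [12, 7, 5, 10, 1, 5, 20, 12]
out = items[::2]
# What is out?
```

items has length 8. The slice items[::2] selects indices [0, 2, 4, 6] (0->12, 2->5, 4->1, 6->20), giving [12, 5, 1, 20].

[12, 5, 1, 20]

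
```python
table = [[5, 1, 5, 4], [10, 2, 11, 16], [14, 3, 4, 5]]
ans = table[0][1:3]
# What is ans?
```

table[0] = [5, 1, 5, 4]. table[0] has length 4. The slice table[0][1:3] selects indices [1, 2] (1->1, 2->5), giving [1, 5].

[1, 5]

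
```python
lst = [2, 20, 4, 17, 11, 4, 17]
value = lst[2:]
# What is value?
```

lst has length 7. The slice lst[2:] selects indices [2, 3, 4, 5, 6] (2->4, 3->17, 4->11, 5->4, 6->17), giving [4, 17, 11, 4, 17].

[4, 17, 11, 4, 17]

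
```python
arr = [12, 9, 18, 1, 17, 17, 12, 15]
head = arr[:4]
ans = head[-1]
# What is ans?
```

arr has length 8. The slice arr[:4] selects indices [0, 1, 2, 3] (0->12, 1->9, 2->18, 3->1), giving [12, 9, 18, 1]. So head = [12, 9, 18, 1]. Then head[-1] = 1.

1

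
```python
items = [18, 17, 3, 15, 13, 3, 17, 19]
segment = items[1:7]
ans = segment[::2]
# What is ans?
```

items has length 8. The slice items[1:7] selects indices [1, 2, 3, 4, 5, 6] (1->17, 2->3, 3->15, 4->13, 5->3, 6->17), giving [17, 3, 15, 13, 3, 17]. So segment = [17, 3, 15, 13, 3, 17]. segment has length 6. The slice segment[::2] selects indices [0, 2, 4] (0->17, 2->15, 4->3), giving [17, 15, 3].

[17, 15, 3]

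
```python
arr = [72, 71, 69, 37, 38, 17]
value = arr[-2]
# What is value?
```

arr has length 6. Negative index -2 maps to positive index 6 + (-2) = 4. arr[4] = 38.

38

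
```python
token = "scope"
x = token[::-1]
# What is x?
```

token has length 5. The slice token[::-1] selects indices [4, 3, 2, 1, 0] (4->'e', 3->'p', 2->'o', 1->'c', 0->'s'), giving 'epocs'.

'epocs'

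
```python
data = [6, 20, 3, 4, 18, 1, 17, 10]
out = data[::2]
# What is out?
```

data has length 8. The slice data[::2] selects indices [0, 2, 4, 6] (0->6, 2->3, 4->18, 6->17), giving [6, 3, 18, 17].

[6, 3, 18, 17]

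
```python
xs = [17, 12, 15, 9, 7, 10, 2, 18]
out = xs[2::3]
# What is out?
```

xs has length 8. The slice xs[2::3] selects indices [2, 5] (2->15, 5->10), giving [15, 10].

[15, 10]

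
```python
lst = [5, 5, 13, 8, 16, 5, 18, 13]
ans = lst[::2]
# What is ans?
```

lst has length 8. The slice lst[::2] selects indices [0, 2, 4, 6] (0->5, 2->13, 4->16, 6->18), giving [5, 13, 16, 18].

[5, 13, 16, 18]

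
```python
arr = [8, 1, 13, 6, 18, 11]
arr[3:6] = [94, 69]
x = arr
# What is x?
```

arr starts as [8, 1, 13, 6, 18, 11] (length 6). The slice arr[3:6] covers indices [3, 4, 5] with values [6, 18, 11]. Replacing that slice with [94, 69] (different length) produces [8, 1, 13, 94, 69].

[8, 1, 13, 94, 69]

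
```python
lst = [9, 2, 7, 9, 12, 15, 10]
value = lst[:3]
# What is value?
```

lst has length 7. The slice lst[:3] selects indices [0, 1, 2] (0->9, 1->2, 2->7), giving [9, 2, 7].

[9, 2, 7]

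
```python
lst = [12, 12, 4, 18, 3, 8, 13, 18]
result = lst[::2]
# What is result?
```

lst has length 8. The slice lst[::2] selects indices [0, 2, 4, 6] (0->12, 2->4, 4->3, 6->13), giving [12, 4, 3, 13].

[12, 4, 3, 13]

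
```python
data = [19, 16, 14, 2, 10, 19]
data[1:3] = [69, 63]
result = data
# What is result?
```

data starts as [19, 16, 14, 2, 10, 19] (length 6). The slice data[1:3] covers indices [1, 2] with values [16, 14]. Replacing that slice with [69, 63] (same length) produces [19, 69, 63, 2, 10, 19].

[19, 69, 63, 2, 10, 19]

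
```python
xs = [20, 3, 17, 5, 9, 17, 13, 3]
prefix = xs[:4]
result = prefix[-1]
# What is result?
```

xs has length 8. The slice xs[:4] selects indices [0, 1, 2, 3] (0->20, 1->3, 2->17, 3->5), giving [20, 3, 17, 5]. So prefix = [20, 3, 17, 5]. Then prefix[-1] = 5.

5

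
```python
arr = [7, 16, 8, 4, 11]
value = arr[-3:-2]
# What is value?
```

arr has length 5. The slice arr[-3:-2] selects indices [2] (2->8), giving [8].

[8]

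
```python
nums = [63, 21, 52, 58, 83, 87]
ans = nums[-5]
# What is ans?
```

nums has length 6. Negative index -5 maps to positive index 6 + (-5) = 1. nums[1] = 21.

21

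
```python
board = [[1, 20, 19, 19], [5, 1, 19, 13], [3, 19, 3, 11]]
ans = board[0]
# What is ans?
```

board has 3 rows. Row 0 is [1, 20, 19, 19].

[1, 20, 19, 19]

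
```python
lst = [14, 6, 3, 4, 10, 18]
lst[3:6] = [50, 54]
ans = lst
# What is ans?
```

lst starts as [14, 6, 3, 4, 10, 18] (length 6). The slice lst[3:6] covers indices [3, 4, 5] with values [4, 10, 18]. Replacing that slice with [50, 54] (different length) produces [14, 6, 3, 50, 54].

[14, 6, 3, 50, 54]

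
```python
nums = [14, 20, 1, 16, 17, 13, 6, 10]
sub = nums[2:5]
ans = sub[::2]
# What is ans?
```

nums has length 8. The slice nums[2:5] selects indices [2, 3, 4] (2->1, 3->16, 4->17), giving [1, 16, 17]. So sub = [1, 16, 17]. sub has length 3. The slice sub[::2] selects indices [0, 2] (0->1, 2->17), giving [1, 17].

[1, 17]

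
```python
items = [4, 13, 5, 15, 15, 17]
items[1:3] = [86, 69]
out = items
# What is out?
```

items starts as [4, 13, 5, 15, 15, 17] (length 6). The slice items[1:3] covers indices [1, 2] with values [13, 5]. Replacing that slice with [86, 69] (same length) produces [4, 86, 69, 15, 15, 17].

[4, 86, 69, 15, 15, 17]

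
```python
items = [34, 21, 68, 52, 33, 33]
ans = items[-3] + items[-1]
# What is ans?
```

items has length 6. Negative index -3 maps to positive index 6 + (-3) = 3. items[3] = 52.
items has length 6. Negative index -1 maps to positive index 6 + (-1) = 5. items[5] = 33.
Sum: 52 + 33 = 85.

85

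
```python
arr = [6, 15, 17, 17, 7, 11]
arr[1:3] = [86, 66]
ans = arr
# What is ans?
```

arr starts as [6, 15, 17, 17, 7, 11] (length 6). The slice arr[1:3] covers indices [1, 2] with values [15, 17]. Replacing that slice with [86, 66] (same length) produces [6, 86, 66, 17, 7, 11].

[6, 86, 66, 17, 7, 11]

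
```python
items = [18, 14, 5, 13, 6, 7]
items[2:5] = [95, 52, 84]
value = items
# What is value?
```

items starts as [18, 14, 5, 13, 6, 7] (length 6). The slice items[2:5] covers indices [2, 3, 4] with values [5, 13, 6]. Replacing that slice with [95, 52, 84] (same length) produces [18, 14, 95, 52, 84, 7].

[18, 14, 95, 52, 84, 7]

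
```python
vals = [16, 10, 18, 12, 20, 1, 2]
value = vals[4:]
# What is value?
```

vals has length 7. The slice vals[4:] selects indices [4, 5, 6] (4->20, 5->1, 6->2), giving [20, 1, 2].

[20, 1, 2]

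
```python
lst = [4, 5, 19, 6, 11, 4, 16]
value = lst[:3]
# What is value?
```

lst has length 7. The slice lst[:3] selects indices [0, 1, 2] (0->4, 1->5, 2->19), giving [4, 5, 19].

[4, 5, 19]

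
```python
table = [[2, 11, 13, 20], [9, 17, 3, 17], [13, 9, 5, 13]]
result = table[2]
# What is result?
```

table has 3 rows. Row 2 is [13, 9, 5, 13].

[13, 9, 5, 13]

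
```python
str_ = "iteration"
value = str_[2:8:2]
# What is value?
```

str_ has length 9. The slice str_[2:8:2] selects indices [2, 4, 6] (2->'e', 4->'a', 6->'i'), giving 'eai'.

'eai'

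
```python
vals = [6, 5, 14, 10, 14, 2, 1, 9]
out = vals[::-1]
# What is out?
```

vals has length 8. The slice vals[::-1] selects indices [7, 6, 5, 4, 3, 2, 1, 0] (7->9, 6->1, 5->2, 4->14, 3->10, 2->14, 1->5, 0->6), giving [9, 1, 2, 14, 10, 14, 5, 6].

[9, 1, 2, 14, 10, 14, 5, 6]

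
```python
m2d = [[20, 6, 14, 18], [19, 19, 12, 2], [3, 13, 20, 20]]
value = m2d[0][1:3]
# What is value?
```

m2d[0] = [20, 6, 14, 18]. m2d[0] has length 4. The slice m2d[0][1:3] selects indices [1, 2] (1->6, 2->14), giving [6, 14].

[6, 14]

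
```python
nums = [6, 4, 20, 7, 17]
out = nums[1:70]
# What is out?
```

nums has length 5. The slice nums[1:70] selects indices [1, 2, 3, 4] (1->4, 2->20, 3->7, 4->17), giving [4, 20, 7, 17].

[4, 20, 7, 17]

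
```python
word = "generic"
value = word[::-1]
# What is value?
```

word has length 7. The slice word[::-1] selects indices [6, 5, 4, 3, 2, 1, 0] (6->'c', 5->'i', 4->'r', 3->'e', 2->'n', 1->'e', 0->'g'), giving 'cireneg'.

'cireneg'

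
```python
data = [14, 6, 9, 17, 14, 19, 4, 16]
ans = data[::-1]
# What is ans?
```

data has length 8. The slice data[::-1] selects indices [7, 6, 5, 4, 3, 2, 1, 0] (7->16, 6->4, 5->19, 4->14, 3->17, 2->9, 1->6, 0->14), giving [16, 4, 19, 14, 17, 9, 6, 14].

[16, 4, 19, 14, 17, 9, 6, 14]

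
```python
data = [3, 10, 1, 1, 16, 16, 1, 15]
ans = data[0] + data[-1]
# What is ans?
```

data has length 8. data[0] = 3.
data has length 8. Negative index -1 maps to positive index 8 + (-1) = 7. data[7] = 15.
Sum: 3 + 15 = 18.

18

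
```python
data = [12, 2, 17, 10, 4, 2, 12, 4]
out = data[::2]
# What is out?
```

data has length 8. The slice data[::2] selects indices [0, 2, 4, 6] (0->12, 2->17, 4->4, 6->12), giving [12, 17, 4, 12].

[12, 17, 4, 12]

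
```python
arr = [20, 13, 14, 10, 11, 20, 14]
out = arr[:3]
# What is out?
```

arr has length 7. The slice arr[:3] selects indices [0, 1, 2] (0->20, 1->13, 2->14), giving [20, 13, 14].

[20, 13, 14]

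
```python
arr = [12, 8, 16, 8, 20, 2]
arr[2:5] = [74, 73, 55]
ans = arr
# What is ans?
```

arr starts as [12, 8, 16, 8, 20, 2] (length 6). The slice arr[2:5] covers indices [2, 3, 4] with values [16, 8, 20]. Replacing that slice with [74, 73, 55] (same length) produces [12, 8, 74, 73, 55, 2].

[12, 8, 74, 73, 55, 2]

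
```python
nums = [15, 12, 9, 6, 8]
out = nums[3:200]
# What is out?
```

nums has length 5. The slice nums[3:200] selects indices [3, 4] (3->6, 4->8), giving [6, 8].

[6, 8]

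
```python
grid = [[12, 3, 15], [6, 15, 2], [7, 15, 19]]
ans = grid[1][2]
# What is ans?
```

grid[1] = [6, 15, 2]. Taking column 2 of that row yields 2.

2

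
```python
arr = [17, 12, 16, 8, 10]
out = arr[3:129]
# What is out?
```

arr has length 5. The slice arr[3:129] selects indices [3, 4] (3->8, 4->10), giving [8, 10].

[8, 10]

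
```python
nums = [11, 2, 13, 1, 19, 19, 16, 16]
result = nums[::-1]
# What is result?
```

nums has length 8. The slice nums[::-1] selects indices [7, 6, 5, 4, 3, 2, 1, 0] (7->16, 6->16, 5->19, 4->19, 3->1, 2->13, 1->2, 0->11), giving [16, 16, 19, 19, 1, 13, 2, 11].

[16, 16, 19, 19, 1, 13, 2, 11]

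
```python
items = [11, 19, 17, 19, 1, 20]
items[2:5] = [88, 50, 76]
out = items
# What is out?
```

items starts as [11, 19, 17, 19, 1, 20] (length 6). The slice items[2:5] covers indices [2, 3, 4] with values [17, 19, 1]. Replacing that slice with [88, 50, 76] (same length) produces [11, 19, 88, 50, 76, 20].

[11, 19, 88, 50, 76, 20]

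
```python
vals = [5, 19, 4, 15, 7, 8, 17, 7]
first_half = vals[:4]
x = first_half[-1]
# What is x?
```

vals has length 8. The slice vals[:4] selects indices [0, 1, 2, 3] (0->5, 1->19, 2->4, 3->15), giving [5, 19, 4, 15]. So first_half = [5, 19, 4, 15]. Then first_half[-1] = 15.

15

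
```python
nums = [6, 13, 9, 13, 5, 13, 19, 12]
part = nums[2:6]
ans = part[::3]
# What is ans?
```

nums has length 8. The slice nums[2:6] selects indices [2, 3, 4, 5] (2->9, 3->13, 4->5, 5->13), giving [9, 13, 5, 13]. So part = [9, 13, 5, 13]. part has length 4. The slice part[::3] selects indices [0, 3] (0->9, 3->13), giving [9, 13].

[9, 13]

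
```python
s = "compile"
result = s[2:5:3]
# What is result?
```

s has length 7. The slice s[2:5:3] selects indices [2] (2->'m'), giving 'm'.

'm'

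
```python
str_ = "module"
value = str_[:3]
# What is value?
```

str_ has length 6. The slice str_[:3] selects indices [0, 1, 2] (0->'m', 1->'o', 2->'d'), giving 'mod'.

'mod'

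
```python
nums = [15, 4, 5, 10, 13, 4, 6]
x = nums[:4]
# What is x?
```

nums has length 7. The slice nums[:4] selects indices [0, 1, 2, 3] (0->15, 1->4, 2->5, 3->10), giving [15, 4, 5, 10].

[15, 4, 5, 10]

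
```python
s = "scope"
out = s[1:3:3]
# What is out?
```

s has length 5. The slice s[1:3:3] selects indices [1] (1->'c'), giving 'c'.

'c'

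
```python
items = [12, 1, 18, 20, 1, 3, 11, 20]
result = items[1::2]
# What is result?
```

items has length 8. The slice items[1::2] selects indices [1, 3, 5, 7] (1->1, 3->20, 5->3, 7->20), giving [1, 20, 3, 20].

[1, 20, 3, 20]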